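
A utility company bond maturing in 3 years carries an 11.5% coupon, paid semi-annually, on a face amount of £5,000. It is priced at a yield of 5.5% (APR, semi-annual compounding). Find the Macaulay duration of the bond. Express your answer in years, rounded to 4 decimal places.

2.6520 years

Periodic yield y = 0.0275. Discount each cash flow and weight by its period:
  t   CF        PV=CF/(1+0.0275)^t    t·PV
  1       287.50       279.8054       279.8054
  2       287.50       272.3166       544.6333
  3       287.50       265.0284       795.0851
  4       287.50       257.9351     1,031.7406
  5       287.50       251.0318     1,255.1589
  6     5,287.50     4,493.2377    26,959.4264
  Σ                  5,819.3550    30,865.8496
Price P = Σ PV = 5,819.3550.
Macaulay duration = Σ(t·PV) / P = 30,865.8496 / 5,819.3550 = 5.30400 half-year periods.
In years: 5.30400 / 2 = 2.65200 years.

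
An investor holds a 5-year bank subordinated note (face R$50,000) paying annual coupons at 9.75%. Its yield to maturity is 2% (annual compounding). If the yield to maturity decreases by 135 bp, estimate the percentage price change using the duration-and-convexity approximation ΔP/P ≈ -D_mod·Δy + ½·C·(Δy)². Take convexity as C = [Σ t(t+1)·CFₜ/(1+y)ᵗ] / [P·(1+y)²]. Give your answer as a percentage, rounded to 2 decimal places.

+5.92%

With y = 0.02:
  t   CF        PV=CF/(1+0.02)^t    t·PV        t(t+1)·PV
  1     4,875.00     4,779.4118     4,779.4118       9,558.8235
  2     4,875.00     4,685.6978     9,371.3956      28,114.1869
  3     4,875.00     4,593.8214    13,781.4641      55,125.8566
  4     4,875.00     4,503.7465    18,014.9858      90,074.9290
  5    54,875.00    49,701.9782   248,509.8909   1,491,059.3457
  Σ                 68,264.6556   294,457.1483   1,673,933.1417
P = 68,264.6556; D_Mac = 4.31346 yrs; D_mod = 4.22889 yrs; C = 23.56904.
Duration effect: -4.22889 × (-0.0135) = +0.057090
Convexity effect: 0.5 × 23.56904 × (-0.0135)² = +0.0021477
ΔP/P ≈ +0.057090 + 0.0021477 = +0.059238 = +5.9238%.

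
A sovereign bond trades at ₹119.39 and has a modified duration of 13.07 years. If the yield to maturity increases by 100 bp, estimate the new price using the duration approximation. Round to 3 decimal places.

₹103.786

Duration approximation: ΔP/P ≈ -D_mod · Δy = -13.07 × (+0.01) = -0.130700.
New price ≈ 119.39 × (1 - 0.130700) = 103.785727.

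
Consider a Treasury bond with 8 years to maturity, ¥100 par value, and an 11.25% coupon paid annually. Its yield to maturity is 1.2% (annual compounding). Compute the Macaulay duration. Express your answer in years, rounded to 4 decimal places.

Periodic yield y = 0.012. Discount each cash flow and weight by its year:
  t   CF        PV=CF/(1+0.012)^t    t·PV
  1        11.25        11.1166        11.1166
  2        11.25        10.9848        21.9696
  3        11.25        10.8545        32.5636
  4        11.25        10.7258        42.9033
  5        11.25        10.5986        52.9932
  6        11.25        10.4730        62.8378
  7        11.25        10.3488        72.4414
  8       111.25       101.1244       808.9951
  Σ                    176.2265     1,105.8205
Price P = Σ PV = 176.2265.
Macaulay duration = Σ(t·PV) / P = 1,105.8205 / 176.2265 = 6.27500 years.

6.2750 years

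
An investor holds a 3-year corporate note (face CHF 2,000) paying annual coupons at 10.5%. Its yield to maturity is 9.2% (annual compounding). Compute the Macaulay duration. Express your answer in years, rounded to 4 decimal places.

2.7285 years

Periodic yield y = 0.092. Discount each cash flow and weight by its year:
  t   CF        PV=CF/(1+0.092)^t    t·PV
  1       210.00       192.3077       192.3077
  2       210.00       176.1059       352.2119
  3     2,210.00     1,697.1661     5,091.4984
  Σ                  2,065.5798     5,636.0180
Price P = Σ PV = 2,065.5798.
Macaulay duration = Σ(t·PV) / P = 5,636.0180 / 2,065.5798 = 2.72854 years.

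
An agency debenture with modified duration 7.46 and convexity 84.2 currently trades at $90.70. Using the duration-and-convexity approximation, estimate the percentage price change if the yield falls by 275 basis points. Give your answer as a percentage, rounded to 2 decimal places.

+23.70%

Duration effect: -D_mod·Δy = -7.46 × (-0.0275) = +0.205150
Convexity effect: ½·C·(Δy)² = 0.5 × 84.2 × (-0.0275)² = +0.031838125
ΔP/P ≈ +0.205150 + 0.031838125 = +0.236988125
= +23.6988125%.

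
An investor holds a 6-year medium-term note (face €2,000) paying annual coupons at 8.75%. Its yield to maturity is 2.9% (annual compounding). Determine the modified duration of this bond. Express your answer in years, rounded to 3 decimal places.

4.925 years

Periodic yield y = 0.029. First find Macaulay duration:
  t   CF        PV=CF/(1+0.029)^t    t·PV
  1       175.00       170.0680       170.0680
  2       175.00       165.2751       330.5501
  3       175.00       160.6172       481.8515
  4       175.00       156.0905       624.3621
  5       175.00       151.6915       758.4574
  6     2,175.00     1,832.1753    10,993.0515
  Σ                  2,635.9175    13,358.3406
P = 2,635.9175; Macaulay duration = 13,358.3406 / 2,635.9175 = 5.06781 years.
Modified duration = D_Mac / (1 + y) = 5.06781 / 1.029 = 4.92499 years.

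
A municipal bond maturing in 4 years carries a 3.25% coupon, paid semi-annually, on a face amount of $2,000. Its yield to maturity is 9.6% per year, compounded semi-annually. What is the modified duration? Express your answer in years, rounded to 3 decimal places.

Periodic yield y = 0.048. First find Macaulay duration:
  t   CF        PV=CF/(1+0.048)^t    t·PV
  1        32.50        31.0115        31.0115
  2        32.50        29.5911        59.1822
  3        32.50        28.2358        84.7073
  4        32.50        26.9425       107.7701
  5        32.50        25.7085       128.5426
  6        32.50        24.5310       147.1861
  7        32.50        23.4075       163.8523
  8     2,032.50     1,396.8195    11,174.5561
  Σ                  1,586.2473    11,896.8080
P = 1,586.2473; Macaulay duration = 11,896.8080 / 1,586.2473 = 7.49997 half-year periods = 3.74999 years.
Modified duration = D_Mac / (1 + y) = 3.74999 / 1.048 = 3.57823 years.

3.578 years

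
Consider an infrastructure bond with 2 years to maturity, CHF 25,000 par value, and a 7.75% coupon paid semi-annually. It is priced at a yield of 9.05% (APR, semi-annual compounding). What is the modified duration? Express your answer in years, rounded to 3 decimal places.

1.808 years

Periodic yield y = 0.04525. First find Macaulay duration:
  t   CF        PV=CF/(1+0.04525)^t    t·PV
  1       968.75       926.8118       926.8118
  2       968.75       886.6891     1,773.3782
  3       968.75       848.3034     2,544.9101
  4    25,968.75    21,755.5637    87,022.2548
  Σ                 24,417.3679    92,267.3548
P = 24,417.3679; Macaulay duration = 92,267.3548 / 24,417.3679 = 3.77876 half-year periods = 1.88938 years.
Modified duration = D_Mac / (1 + y) = 1.88938 / 1.04525 = 1.80759 years.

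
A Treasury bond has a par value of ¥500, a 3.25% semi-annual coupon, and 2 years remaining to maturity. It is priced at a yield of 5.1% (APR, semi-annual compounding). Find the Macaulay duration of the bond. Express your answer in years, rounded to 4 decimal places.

1.9516 years

Periodic yield y = 0.0255. Discount each cash flow and weight by its period:
  t   CF        PV=CF/(1+0.0255)^t    t·PV
  1        8.125         7.9230         7.9230
  2        8.125         7.7260        15.4519
  3        8.125         7.5338        22.6015
  4      508.125       459.4390     1,837.7562
  Σ                    482.6218     1,883.7326
Price P = Σ PV = 482.6218.
Macaulay duration = Σ(t·PV) / P = 1,883.7326 / 482.6218 = 3.90312 half-year periods.
In years: 3.90312 / 2 = 1.95156 years.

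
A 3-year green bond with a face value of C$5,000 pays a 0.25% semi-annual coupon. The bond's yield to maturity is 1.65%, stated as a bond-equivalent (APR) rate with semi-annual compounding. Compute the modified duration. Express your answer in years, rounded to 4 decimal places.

Periodic yield y = 0.00825. First find Macaulay duration:
  t   CF        PV=CF/(1+0.00825)^t    t·PV
  1         6.25         6.1989         6.1989
  2         6.25         6.1481        12.2963
  3         6.25         6.0978        18.2935
  4         6.25         6.0479        24.1917
  5         6.25         5.9984        29.9922
  6     5,006.25     4,765.4416    28,592.6494
  Σ                  4,795.9328    28,683.6220
P = 4,795.9328; Macaulay duration = 28,683.6220 / 4,795.9328 = 5.98082 half-year periods = 2.99041 years.
Modified duration = D_Mac / (1 + y) = 2.99041 / 1.00825 = 2.96594 years.

2.9659 years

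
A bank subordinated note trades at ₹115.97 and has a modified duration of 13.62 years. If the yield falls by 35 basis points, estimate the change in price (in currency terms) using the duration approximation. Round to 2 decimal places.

+₹5.53

Duration approximation: ΔP/P ≈ -D_mod · Δy = -13.62 × (-0.0035) = +0.047670.
ΔP ≈ 115.97 × (+0.047670) = +5.5282899.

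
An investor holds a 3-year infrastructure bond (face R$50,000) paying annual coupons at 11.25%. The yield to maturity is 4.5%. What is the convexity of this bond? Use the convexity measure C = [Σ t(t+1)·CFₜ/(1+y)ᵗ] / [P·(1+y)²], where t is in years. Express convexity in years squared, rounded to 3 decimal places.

With y = 0.045:
  t   CF        PV=CF/(1+0.045)^t    t·PV        t(t+1)·PV
  1     5,625.00     5,382.7751     5,382.7751      10,765.5502
  2     5,625.00     5,150.9810    10,301.9620      30,905.8859
  3    55,625.00    48,743.9986   146,231.9958     584,927.9832
  Σ                 59,277.7547   161,916.7329     626,599.4193
P = 59,277.7547.
Convexity = Σ t(t+1)·PV / [P·(1+y)²] = 626,599.4193 / (59,277.7547 × 1.092025) = 9.67978.

9.680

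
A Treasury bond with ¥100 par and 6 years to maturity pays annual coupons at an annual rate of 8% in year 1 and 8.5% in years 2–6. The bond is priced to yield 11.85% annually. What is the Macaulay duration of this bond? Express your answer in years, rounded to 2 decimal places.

4.87 years

Periodic yield y = 0.1185. Discount each cash flow and weight by its year:
  t   CF        PV=CF/(1+0.1185)^t    t·PV
  1         8.00         7.1524         7.1524
  2         8.50         6.7943        13.5887
  3         8.50         6.0745        18.2235
  4         8.50         5.4309        21.7238
  5         8.50         4.8556        24.2778
  6       108.50        55.4133       332.4796
  Σ                     85.7210       417.4458
Price P = Σ PV = 85.7210.
Macaulay duration = Σ(t·PV) / P = 417.4458 / 85.7210 = 4.86982 years.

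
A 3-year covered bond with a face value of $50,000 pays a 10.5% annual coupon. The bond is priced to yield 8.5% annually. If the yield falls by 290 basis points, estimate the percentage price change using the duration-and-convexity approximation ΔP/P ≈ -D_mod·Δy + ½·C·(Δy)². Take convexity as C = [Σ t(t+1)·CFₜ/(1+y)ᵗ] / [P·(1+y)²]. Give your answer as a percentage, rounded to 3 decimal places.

+7.677%

With y = 0.085:
  t   CF        PV=CF/(1+0.085)^t    t·PV        t(t+1)·PV
  1     5,250.00     4,838.7097     4,838.7097       9,677.4194
  2     5,250.00     4,459.6403     8,919.2805      26,757.8415
  3    55,250.00    43,255.6724   129,767.0173     519,068.0693
  Σ                 52,554.0224   143,525.0075     555,503.3301
P = 52,554.0224; D_Mac = 2.73100 yrs; D_mod = 2.51705 yrs; C = 8.97886.
Duration effect: -2.51705 × (-0.029) = +0.072994
Convexity effect: 0.5 × 8.97886 × (-0.029)² = +0.0037756
ΔP/P ≈ +0.072994 + 0.0037756 = +0.076770 = +7.6770%.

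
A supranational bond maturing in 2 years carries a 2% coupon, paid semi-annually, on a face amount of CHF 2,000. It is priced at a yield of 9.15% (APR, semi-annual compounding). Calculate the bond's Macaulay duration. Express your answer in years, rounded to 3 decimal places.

Periodic yield y = 0.04575. Discount each cash flow and weight by its period:
  t   CF        PV=CF/(1+0.04575)^t    t·PV
  1        20.00        19.1250        19.1250
  2        20.00        18.2883        36.5767
  3        20.00        17.4883        52.4648
  4     2,020.00     1,689.0398     6,756.1591
  Σ                  1,743.9414     6,864.3256
Price P = Σ PV = 1,743.9414.
Macaulay duration = Σ(t·PV) / P = 6,864.3256 / 1,743.9414 = 3.93610 half-year periods.
In years: 3.93610 / 2 = 1.96805 years.

1.968 years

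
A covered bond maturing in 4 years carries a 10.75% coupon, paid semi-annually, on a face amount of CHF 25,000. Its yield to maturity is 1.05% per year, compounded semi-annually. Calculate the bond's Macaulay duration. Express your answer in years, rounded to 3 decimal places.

3.463 years

Periodic yield y = 0.00525. Discount each cash flow and weight by its period:
  t   CF        PV=CF/(1+0.00525)^t    t·PV
  1     1,343.75     1,336.7322     1,336.7322
  2     1,343.75     1,329.7510     2,659.5019
  3     1,343.75     1,322.8062     3,968.4187
  4     1,343.75     1,315.8978     5,263.5911
  5     1,343.75     1,309.0254     6,545.1269
  6     1,343.75     1,302.1889     7,813.1334
  7     1,343.75     1,295.3881     9,067.7167
  8    26,343.75    25,263.0012   202,104.0093
  Σ                 34,474.7907   238,758.2302
Price P = Σ PV = 34,474.7907.
Macaulay duration = Σ(t·PV) / P = 238,758.2302 / 34,474.7907 = 6.92559 half-year periods.
In years: 6.92559 / 2 = 3.46279 years.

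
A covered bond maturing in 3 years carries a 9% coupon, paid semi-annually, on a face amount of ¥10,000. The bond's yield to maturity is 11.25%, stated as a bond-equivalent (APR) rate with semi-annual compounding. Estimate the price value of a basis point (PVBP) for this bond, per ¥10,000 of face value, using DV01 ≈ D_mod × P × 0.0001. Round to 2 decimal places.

Periodic yield y = 0.05625.
  t   CF        PV=CF/(1+0.05625)^t    t·PV
  1       450.00       426.0355       426.0355
  2       450.00       403.3472       806.6944
  3       450.00       381.8672     1,145.6016
  4       450.00       361.5311     1,446.1243
  5       450.00       342.2779     1,711.3897
  6    10,450.00     7,525.1638    45,150.9829
  Σ                  9,440.2227    50,686.8284
P = 9,440.2227; D_Mac = 5.36924 half-year periods = 2.68462 yrs; D_mod = 2.54165 yrs.
DV01 ≈ 2.54165 × 9,440.2227 × 0.0001 = 2.399376.

¥2.40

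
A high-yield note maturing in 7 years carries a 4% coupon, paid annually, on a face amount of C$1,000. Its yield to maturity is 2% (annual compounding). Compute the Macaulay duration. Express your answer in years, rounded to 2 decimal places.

6.29 years

Periodic yield y = 0.02. Discount each cash flow and weight by its year:
  t   CF        PV=CF/(1+0.02)^t    t·PV
  1        40.00        39.2157        39.2157
  2        40.00        38.4468        76.8935
  3        40.00        37.6929       113.0787
  4        40.00        36.9538       147.8153
  5        40.00        36.2292       181.1462
  6        40.00        35.5189       213.1131
  7     1,040.00       905.3826     6,337.6781
  Σ                  1,129.4398     7,108.9405
Price P = Σ PV = 1,129.4398.
Macaulay duration = Σ(t·PV) / P = 7,108.9405 / 1,129.4398 = 6.29422 years.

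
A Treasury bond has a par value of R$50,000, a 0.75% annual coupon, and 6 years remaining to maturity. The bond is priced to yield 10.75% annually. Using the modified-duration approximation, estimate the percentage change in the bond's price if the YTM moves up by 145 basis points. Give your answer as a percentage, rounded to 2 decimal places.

Periodic yield y = 0.1075. Modified duration first:
  t   CF        PV=CF/(1+0.1075)^t    t·PV
  1       375.00       338.6005       338.6005
  2       375.00       305.7340       611.4681
  3       375.00       276.0578       828.1735
  4       375.00       249.2621       997.0486
  5       375.00       225.0674     1,125.3370
  6    50,375.00    27,299.3716   163,796.2294
  Σ                 28,694.0934   167,696.8570
P = 28,694.0934; D_Mac = 5.84430 yrs; D_mod = 5.84430/(1+0.1075) = 5.27702 yrs.
ΔP/P ≈ -D_mod · Δy = -5.27702 × (+0.0145) = -0.076517 = -7.6517%.

-7.65%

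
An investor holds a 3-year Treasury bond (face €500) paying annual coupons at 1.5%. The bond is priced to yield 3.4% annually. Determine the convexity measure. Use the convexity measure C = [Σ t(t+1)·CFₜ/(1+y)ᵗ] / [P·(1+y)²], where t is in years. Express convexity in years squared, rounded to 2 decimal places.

11.00

With y = 0.034:
  t   CF        PV=CF/(1+0.034)^t    t·PV        t(t+1)·PV
  1         7.50         7.2534         7.2534          14.5068
  2         7.50         7.0149        14.0298          42.0893
  3       507.50       459.0653     1,377.1958       5,508.7831
  Σ                    473.3335     1,398.4789       5,565.3792
P = 473.3335.
Convexity = Σ t(t+1)·PV / [P·(1+y)²] = 5,565.3792 / (473.3335 × 1.069156) = 10.99731.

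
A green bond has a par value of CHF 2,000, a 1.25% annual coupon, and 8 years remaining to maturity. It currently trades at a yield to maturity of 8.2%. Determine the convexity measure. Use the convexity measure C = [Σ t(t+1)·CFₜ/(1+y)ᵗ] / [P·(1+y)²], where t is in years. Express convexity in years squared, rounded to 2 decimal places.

With y = 0.082:
  t   CF        PV=CF/(1+0.082)^t    t·PV        t(t+1)·PV
  1        25.00        23.1054        23.1054          46.2107
  2        25.00        21.3543        42.7086         128.1258
  3        25.00        19.7360        59.2079         236.8315
  4        25.00        18.2403        72.9610         364.8052
  5        25.00        16.8579        84.2895         505.7373
  6        25.00        15.5803        93.4819         654.3735
  7        25.00        14.3996       100.7969         806.3753
  8     2,025.00     1,077.9707     8,623.7653      77,613.8877
  Σ                  1,207.2443     9,100.3166      80,356.3470
P = 1,207.2443.
Convexity = Σ t(t+1)·PV / [P·(1+y)²] = 80,356.3470 / (1,207.2443 × 1.170724) = 56.85524.

56.86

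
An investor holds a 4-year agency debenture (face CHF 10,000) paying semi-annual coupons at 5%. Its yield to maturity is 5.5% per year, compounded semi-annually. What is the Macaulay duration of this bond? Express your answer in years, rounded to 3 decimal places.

Periodic yield y = 0.0275. Discount each cash flow and weight by its period:
  t   CF        PV=CF/(1+0.0275)^t    t·PV
  1       250.00       243.3090       243.3090
  2       250.00       236.7971       473.5942
  3       250.00       230.4594       691.3783
  4       250.00       224.2914       897.1657
  5       250.00       218.2885     1,091.4425
  6       250.00       212.4462     1,274.6774
  7       250.00       206.7603     1,447.3222
  8    10,250.00     8,250.2901    66,002.3210
  Σ                  9,822.6421    72,121.2104
Price P = Σ PV = 9,822.6421.
Macaulay duration = Σ(t·PV) / P = 72,121.2104 / 9,822.6421 = 7.34234 half-year periods.
In years: 7.34234 / 2 = 3.67117 years.

3.671 years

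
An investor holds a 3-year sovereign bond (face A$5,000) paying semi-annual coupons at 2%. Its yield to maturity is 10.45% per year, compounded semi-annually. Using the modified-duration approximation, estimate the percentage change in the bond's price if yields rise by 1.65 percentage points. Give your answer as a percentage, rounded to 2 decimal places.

-4.57%

Periodic yield y = 0.05225. Modified duration first:
  t   CF        PV=CF/(1+0.05225)^t    t·PV
  1        50.00        47.5172        47.5172
  2        50.00        45.1577        90.3155
  3        50.00        42.9154       128.7462
  4        50.00        40.7844       163.1377
  5        50.00        38.7592       193.7962
  6     5,050.00     3,720.2984    22,321.7902
  Σ                  3,935.4324    22,945.3030
P = 3,935.4324; D_Mac = 5.83044 half-year periods = 2.91522 yrs; D_mod = 2.91522/(1+0.05225) = 2.77046 yrs.
ΔP/P ≈ -D_mod · Δy = -2.77046 × (+0.0165) = -0.045713 = -4.5713%.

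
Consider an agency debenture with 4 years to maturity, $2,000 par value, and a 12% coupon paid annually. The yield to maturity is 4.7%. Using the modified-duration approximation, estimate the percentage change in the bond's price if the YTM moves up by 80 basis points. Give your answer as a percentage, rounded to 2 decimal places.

Periodic yield y = 0.047. Modified duration first:
  t   CF        PV=CF/(1+0.047)^t    t·PV
  1       240.00       229.2264       229.2264
  2       240.00       218.9364       437.8727
  3       240.00       209.1083       627.3248
  4     2,240.00     1,864.0660     7,456.2641
  Σ                  2,521.3370     8,750.6880
P = 2,521.3370; D_Mac = 3.47065 yrs; D_mod = 3.47065/(1+0.047) = 3.31486 yrs.
ΔP/P ≈ -D_mod · Δy = -3.31486 × (+0.008) = -0.026519 = -2.6519%.

-2.65%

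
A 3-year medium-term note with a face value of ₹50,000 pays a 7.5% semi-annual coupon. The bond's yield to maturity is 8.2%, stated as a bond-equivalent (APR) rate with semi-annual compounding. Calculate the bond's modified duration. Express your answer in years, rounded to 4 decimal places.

2.6310 years

Periodic yield y = 0.041. First find Macaulay duration:
  t   CF        PV=CF/(1+0.041)^t    t·PV
  1     1,875.00     1,801.1527     1,801.1527
  2     1,875.00     1,730.2140     3,460.4279
  3     1,875.00     1,662.0691     4,986.2074
  4     1,875.00     1,596.6082     6,386.4328
  5     1,875.00     1,533.7255     7,668.6273
  6    51,875.00    40,761.8356   244,571.0134
  Σ                 49,085.6050   268,873.8615
P = 49,085.6050; Macaulay duration = 268,873.8615 / 49,085.6050 = 5.47765 half-year periods = 2.73883 years.
Modified duration = D_Mac / (1 + y) = 2.73883 / 1.041 = 2.63096 years.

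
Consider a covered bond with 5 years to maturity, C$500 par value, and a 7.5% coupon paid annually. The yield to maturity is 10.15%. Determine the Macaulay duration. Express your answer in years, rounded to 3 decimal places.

Periodic yield y = 0.1015. Discount each cash flow and weight by its year:
  t   CF        PV=CF/(1+0.1015)^t    t·PV
  1        37.50        34.0445        34.0445
  2        37.50        30.9074        61.8148
  3        37.50        28.0594        84.1781
  4        37.50        25.4738       101.8951
  5       537.50       331.4790     1,657.3948
  Σ                    449.9640     1,939.3272
Price P = Σ PV = 449.9640.
Macaulay duration = Σ(t·PV) / P = 1,939.3272 / 449.9640 = 4.30996 years.

4.310 years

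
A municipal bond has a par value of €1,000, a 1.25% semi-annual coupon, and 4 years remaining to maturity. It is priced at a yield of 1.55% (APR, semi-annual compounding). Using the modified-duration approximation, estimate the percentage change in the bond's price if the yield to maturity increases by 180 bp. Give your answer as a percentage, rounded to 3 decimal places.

Periodic yield y = 0.00775. Modified duration first:
  t   CF        PV=CF/(1+0.00775)^t    t·PV
  1         6.25         6.2019         6.2019
  2         6.25         6.1542        12.3085
  3         6.25         6.1069        18.3207
  4         6.25         6.0599        24.2398
  5         6.25         6.0133        30.0667
  6         6.25         5.9671        35.8026
  7         6.25         5.9212        41.4485
  8     1,006.25       945.9832     7,567.8659
  Σ                    988.4079     7,736.2546
P = 988.4079; D_Mac = 7.82699 half-year periods = 3.91349 yrs; D_mod = 3.91349/(1+0.00775) = 3.88340 yrs.
ΔP/P ≈ -D_mod · Δy = -3.88340 × (+0.018) = -0.069901 = -6.9901%.

-6.990%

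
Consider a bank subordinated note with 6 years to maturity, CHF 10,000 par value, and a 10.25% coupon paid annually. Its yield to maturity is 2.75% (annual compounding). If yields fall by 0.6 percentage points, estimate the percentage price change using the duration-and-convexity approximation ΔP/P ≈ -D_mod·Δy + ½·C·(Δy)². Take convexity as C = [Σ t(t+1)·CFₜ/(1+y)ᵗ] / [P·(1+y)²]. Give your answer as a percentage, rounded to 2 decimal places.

+2.96%

With y = 0.0275:
  t   CF        PV=CF/(1+0.0275)^t    t·PV        t(t+1)·PV
  1     1,025.00       997.5669       997.5669       1,995.1338
  2     1,025.00       970.8680     1,941.7361       5,825.2082
  3     1,025.00       944.8837     2,834.6512      11,338.6048
  4     1,025.00       919.5949     3,678.3795      18,391.8975
  5     1,025.00       894.9828     4,474.9142      26,849.4855
  6    11,025.00     9,368.8787    56,213.2720     393,492.9042
  Σ                 14,096.7751    70,140.5200     457,893.2341
P = 14,096.7751; D_Mac = 4.97564 yrs; D_mod = 4.84247 yrs; C = 30.76669.
Duration effect: -4.84247 × (-0.006) = +0.029055
Convexity effect: 0.5 × 30.76669 × (-0.006)² = +0.0005538
ΔP/P ≈ +0.029055 + 0.0005538 = +0.029609 = +2.9609%.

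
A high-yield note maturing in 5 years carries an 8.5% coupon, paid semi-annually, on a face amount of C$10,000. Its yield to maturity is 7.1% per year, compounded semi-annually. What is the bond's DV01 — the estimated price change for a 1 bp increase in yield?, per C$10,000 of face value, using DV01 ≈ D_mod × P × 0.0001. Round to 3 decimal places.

Periodic yield y = 0.0355.
  t   CF        PV=CF/(1+0.0355)^t    t·PV
  1       425.00       410.4297       410.4297
  2       425.00       396.3590       792.7180
  3       425.00       382.7706     1,148.3119
  4       425.00       369.6481     1,478.5925
  5       425.00       356.9755     1,784.8775
  6       425.00       344.7373     2,068.4240
  7       425.00       332.9187     2,330.4310
  8       425.00       321.5053     2,572.0422
  9       425.00       310.4831     2,794.3481
  10   10,425.00     7,354.8705    73,548.7052
  Σ                 10,580.6980    88,928.8802
P = 10,580.6980; D_Mac = 8.40482 half-year periods = 4.20241 yrs; D_mod = 4.05834 yrs.
DV01 ≈ 4.05834 × 10,580.6980 × 0.0001 = 4.294007.

C$4.294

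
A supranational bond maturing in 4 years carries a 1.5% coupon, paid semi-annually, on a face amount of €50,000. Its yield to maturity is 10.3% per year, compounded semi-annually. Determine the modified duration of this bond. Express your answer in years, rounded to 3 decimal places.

3.684 years

Periodic yield y = 0.0515. First find Macaulay duration:
  t   CF        PV=CF/(1+0.0515)^t    t·PV
  1       375.00       356.6334       356.6334
  2       375.00       339.1663       678.3326
  3       375.00       322.5547       967.6642
  4       375.00       306.7568     1,227.0271
  5       375.00       291.7325     1,458.6627
  6       375.00       277.4442     1,664.6650
  7       375.00       263.8556     1,846.9893
  8    50,375.00    33,708.6099   269,668.8791
  Σ                 35,866.7534   277,868.8534
P = 35,866.7534; Macaulay duration = 277,868.8534 / 35,866.7534 = 7.74725 half-year periods = 3.87363 years.
Modified duration = D_Mac / (1 + y) = 3.87363 / 1.0515 = 3.68391 years.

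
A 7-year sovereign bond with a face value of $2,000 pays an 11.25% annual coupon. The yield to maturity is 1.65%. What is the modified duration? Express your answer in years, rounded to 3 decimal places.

5.521 years

Periodic yield y = 0.0165. First find Macaulay duration:
  t   CF        PV=CF/(1+0.0165)^t    t·PV
  1       225.00       221.3478       221.3478
  2       225.00       217.7548       435.5096
  3       225.00       214.2202       642.6605
  4       225.00       210.7429       842.9717
  5       225.00       207.3221     1,036.6105
  6       225.00       203.9568     1,223.7409
  7     2,225.00     1,984.1675    13,889.1726
  Σ                  3,259.5121    18,292.0136
P = 3,259.5121; Macaulay duration = 18,292.0136 / 3,259.5121 = 5.61189 years.
Modified duration = D_Mac / (1 + y) = 5.61189 / 1.0165 = 5.52079 years.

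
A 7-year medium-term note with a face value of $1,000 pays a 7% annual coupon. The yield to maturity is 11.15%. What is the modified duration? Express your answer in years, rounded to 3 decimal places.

5.044 years

Periodic yield y = 0.1115. First find Macaulay duration:
  t   CF        PV=CF/(1+0.1115)^t    t·PV
  1        70.00        62.9780        62.9780
  2        70.00        56.6603       113.3207
  3        70.00        50.9765       152.9294
  4        70.00        45.8628       183.4510
  5        70.00        41.2620       206.3102
  6        70.00        37.1228       222.7371
  7     1,070.00       510.5256     3,573.6791
  Σ                    805.3880     4,515.4054
P = 805.3880; Macaulay duration = 4,515.4054 / 805.3880 = 5.60650 years.
Modified duration = D_Mac / (1 + y) = 5.60650 / 1.1115 = 5.04408 years.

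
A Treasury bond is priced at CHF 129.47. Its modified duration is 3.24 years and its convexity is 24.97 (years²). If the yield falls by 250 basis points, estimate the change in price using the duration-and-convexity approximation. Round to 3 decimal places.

Duration effect: -D_mod·Δy = -3.24 × (-0.025) = +0.081000
Convexity effect: ½·C·(Δy)² = 0.5 × 24.97 × (-0.025)² = +0.007803125
ΔP/P ≈ +0.081000 + 0.007803125 = +0.088803125
ΔP ≈ 129.47 × (+0.088803125) = +11.49734059375.

+CHF 11.497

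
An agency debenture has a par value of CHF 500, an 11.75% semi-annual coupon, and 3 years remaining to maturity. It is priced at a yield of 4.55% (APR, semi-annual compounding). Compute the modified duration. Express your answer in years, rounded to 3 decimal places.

Periodic yield y = 0.02275. First find Macaulay duration:
  t   CF        PV=CF/(1+0.02275)^t    t·PV
  1       29.375        28.7216        28.7216
  2       29.375        28.0827        56.1654
  3       29.375        27.4580        82.3741
  4       29.375        26.8473       107.3890
  5       29.375        26.2501       131.2503
  6      529.375       462.5370     2,775.2221
  Σ                    599.8967     3,181.1226
P = 599.8967; Macaulay duration = 3,181.1226 / 599.8967 = 5.30278 half-year periods = 2.65139 years.
Modified duration = D_Mac / (1 + y) = 2.65139 / 1.02275 = 2.59241 years.

2.592 years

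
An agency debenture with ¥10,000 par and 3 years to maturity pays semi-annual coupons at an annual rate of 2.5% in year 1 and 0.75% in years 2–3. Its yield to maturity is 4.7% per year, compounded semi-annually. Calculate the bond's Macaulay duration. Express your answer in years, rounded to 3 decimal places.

2.929 years

Periodic yield y = 0.0235. Discount each cash flow and weight by its period:
  t   CF        PV=CF/(1+0.0235)^t    t·PV
  1       125.00       122.1299       122.1299
  2       125.00       119.3258       238.6516
  3        37.50        34.9758       104.9274
  4        37.50        34.1727       136.6910
  5        37.50        33.3881       166.9406
  6    10,037.50     8,731.6934    52,390.1602
  Σ                  9,075.6858    53,159.5008
Price P = Σ PV = 9,075.6858.
Macaulay duration = Σ(t·PV) / P = 53,159.5008 / 9,075.6858 = 5.85735 half-year periods.
In years: 5.85735 / 2 = 2.92868 years.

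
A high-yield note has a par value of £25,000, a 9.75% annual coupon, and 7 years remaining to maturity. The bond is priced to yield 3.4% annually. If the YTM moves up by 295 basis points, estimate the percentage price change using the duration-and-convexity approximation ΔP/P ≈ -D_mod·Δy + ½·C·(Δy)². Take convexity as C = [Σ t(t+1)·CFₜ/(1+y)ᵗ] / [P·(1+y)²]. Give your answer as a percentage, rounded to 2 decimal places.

With y = 0.034:
  t   CF        PV=CF/(1+0.034)^t    t·PV        t(t+1)·PV
  1     2,437.50     2,357.3501     2,357.3501       4,714.7002
  2     2,437.50     2,279.8357     4,559.6714      13,679.0141
  3     2,437.50     2,204.8701     6,614.6103      26,458.4412
  4     2,437.50     2,132.3695     8,529.4781      42,647.3907
  5     2,437.50     2,062.2529    10,311.2647      61,867.5881
  6     2,437.50     1,994.4419    11,966.6515      83,766.5603
  7    27,437.50    21,712.0468   151,984.3275   1,215,874.6204
  Σ                 34,743.1671   196,323.3536   1,449,008.3149
P = 34,743.1671; D_Mac = 5.65070 yrs; D_mod = 5.46490 yrs; C = 39.00860.
Duration effect: -5.46490 × (+0.0295) = -0.161214
Convexity effect: 0.5 × 39.00860 × (0.0295)² = +0.0169736
ΔP/P ≈ -0.161214 + 0.0169736 = -0.144241 = -14.4241%.

-14.42%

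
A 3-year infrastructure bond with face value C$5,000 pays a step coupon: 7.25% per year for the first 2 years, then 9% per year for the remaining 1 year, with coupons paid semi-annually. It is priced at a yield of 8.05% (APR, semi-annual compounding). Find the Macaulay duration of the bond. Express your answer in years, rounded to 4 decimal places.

2.7464 years

Periodic yield y = 0.04025. Discount each cash flow and weight by its period:
  t   CF        PV=CF/(1+0.04025)^t    t·PV
  1       181.25       174.2370       174.2370
  2       181.25       167.4953       334.9906
  3       181.25       161.0144       483.0433
  4       181.25       154.7844       619.1375
  5       225.00       184.7115       923.5574
  6     5,225.00     4,123.4425    24,740.6553
  Σ                  4,965.6851    27,275.6211
Price P = Σ PV = 4,965.6851.
Macaulay duration = Σ(t·PV) / P = 27,275.6211 / 4,965.6851 = 5.49282 half-year periods.
In years: 5.49282 / 2 = 2.74641 years.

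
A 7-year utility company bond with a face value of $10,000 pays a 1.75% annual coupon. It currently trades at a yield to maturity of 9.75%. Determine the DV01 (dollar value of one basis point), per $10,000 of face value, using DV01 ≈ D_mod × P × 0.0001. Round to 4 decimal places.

Periodic yield y = 0.0975.
  t   CF        PV=CF/(1+0.0975)^t    t·PV
  1       175.00       159.4533       159.4533
  2       175.00       145.2877       290.5755
  3       175.00       132.3806       397.1419
  4       175.00       120.6202       482.4807
  5       175.00       109.9045       549.5224
  6       175.00       100.1408       600.8445
  7    10,175.00     5,305.2117    37,136.4816
  Σ                  6,072.9988    39,616.5000
P = 6,072.9988; D_Mac = 6.52338 yrs; D_mod = 5.94386 yrs.
DV01 ≈ 5.94386 × 6,072.9988 × 0.0001 = 3.609704.

$3.6097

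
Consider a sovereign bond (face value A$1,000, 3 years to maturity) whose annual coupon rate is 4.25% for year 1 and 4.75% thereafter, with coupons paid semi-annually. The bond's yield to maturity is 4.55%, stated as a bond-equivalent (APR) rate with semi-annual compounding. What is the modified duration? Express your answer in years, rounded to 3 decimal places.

Periodic yield y = 0.02275. First find Macaulay duration:
  t   CF        PV=CF/(1+0.02275)^t    t·PV
  1        21.25        20.7773        20.7773
  2        21.25        20.3151        40.6303
  3        23.75        22.2001        66.6003
  4        23.75        21.7063        86.8252
  5        23.75        21.2235       106.1173
  6     1,023.75       894.4931     5,366.9585
  Σ                  1,000.7154     5,687.9089
P = 1,000.7154; Macaulay duration = 5,687.9089 / 1,000.7154 = 5.68384 half-year periods = 2.84192 years.
Modified duration = D_Mac / (1 + y) = 2.84192 / 1.02275 = 2.77871 years.

2.779 years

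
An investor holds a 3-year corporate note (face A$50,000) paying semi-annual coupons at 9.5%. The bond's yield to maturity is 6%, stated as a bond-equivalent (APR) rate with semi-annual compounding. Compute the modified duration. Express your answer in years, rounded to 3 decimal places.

2.618 years

Periodic yield y = 0.03. First find Macaulay duration:
  t   CF        PV=CF/(1+0.03)^t    t·PV
  1     2,375.00     2,305.8252     2,305.8252
  2     2,375.00     2,238.6653     4,477.3306
  3     2,375.00     2,173.4614     6,520.3843
  4     2,375.00     2,110.1567     8,440.6270
  5     2,375.00     2,048.6959    10,243.4793
  6    52,375.00    43,863.2379   263,179.4277
  Σ                 54,740.0425   295,167.0741
P = 54,740.0425; Macaulay duration = 295,167.0741 / 54,740.0425 = 5.39216 half-year periods = 2.69608 years.
Modified duration = D_Mac / (1 + y) = 2.69608 / 1.03 = 2.61755 years.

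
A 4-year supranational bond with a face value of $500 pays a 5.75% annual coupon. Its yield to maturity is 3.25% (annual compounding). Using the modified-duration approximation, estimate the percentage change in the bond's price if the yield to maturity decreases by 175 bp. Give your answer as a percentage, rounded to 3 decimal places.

+6.272%

Periodic yield y = 0.0325. Modified duration first:
  t   CF        PV=CF/(1+0.0325)^t    t·PV
  1        28.75        27.8450        27.8450
  2        28.75        26.9686        53.9371
  3        28.75        26.1197        78.3590
  4       528.75       465.2540     1,861.0161
  Σ                    546.1873     2,021.1573
P = 546.1873; D_Mac = 3.70048 yrs; D_mod = 3.70048/(1+0.0325) = 3.58400 yrs.
ΔP/P ≈ -D_mod · Δy = -3.58400 × (-0.0175) = +0.062720 = +6.2720%.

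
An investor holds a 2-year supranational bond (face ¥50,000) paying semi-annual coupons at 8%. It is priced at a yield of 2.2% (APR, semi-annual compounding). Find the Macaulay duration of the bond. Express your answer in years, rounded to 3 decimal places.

Periodic yield y = 0.011. Discount each cash flow and weight by its period:
  t   CF        PV=CF/(1+0.011)^t    t·PV
  1     2,000.00     1,978.2394     1,978.2394
  2     2,000.00     1,956.7155     3,913.4310
  3     2,000.00     1,935.4258     5,806.2774
  4    52,000.00    49,773.5619   199,094.2478
  Σ                 55,643.9426   210,792.1956
Price P = Σ PV = 55,643.9426.
Macaulay duration = Σ(t·PV) / P = 210,792.1956 / 55,643.9426 = 3.78823 half-year periods.
In years: 3.78823 / 2 = 1.89412 years.

1.894 years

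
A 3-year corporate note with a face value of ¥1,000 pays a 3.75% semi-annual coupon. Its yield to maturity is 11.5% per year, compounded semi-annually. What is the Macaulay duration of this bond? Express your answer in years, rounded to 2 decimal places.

2.85 years

Periodic yield y = 0.0575. Discount each cash flow and weight by its period:
  t   CF        PV=CF/(1+0.0575)^t    t·PV
  1        18.75        17.7305        17.7305
  2        18.75        16.7664        33.5329
  3        18.75        15.8548        47.5643
  4        18.75        14.9927        59.9708
  5        18.75        14.1775        70.8875
  6     1,018.75       728.4259     4,370.5553
  Σ                    807.9478     4,600.2412
Price P = Σ PV = 807.9478.
Macaulay duration = Σ(t·PV) / P = 4,600.2412 / 807.9478 = 5.69374 half-year periods.
In years: 5.69374 / 2 = 2.84687 years.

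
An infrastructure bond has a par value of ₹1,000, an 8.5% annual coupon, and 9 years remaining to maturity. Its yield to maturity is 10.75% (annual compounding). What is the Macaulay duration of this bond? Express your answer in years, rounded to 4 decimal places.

6.4605 years

Periodic yield y = 0.1075. Discount each cash flow and weight by its year:
  t   CF        PV=CF/(1+0.1075)^t    t·PV
  1        85.00        76.7494        76.7494
  2        85.00        69.2997       138.5994
  3        85.00        62.5731       187.7193
  4        85.00        56.4994       225.9977
  5        85.00        51.0153       255.0764
  6        85.00        46.0635       276.3807
  7        85.00        41.5923       291.1460
  8        85.00        37.5551       300.4409
  9     1,085.00       432.8487     3,895.6384
  Σ                    874.1965     5,647.7482
Price P = Σ PV = 874.1965.
Macaulay duration = Σ(t·PV) / P = 5,647.7482 / 874.1965 = 6.46050 years.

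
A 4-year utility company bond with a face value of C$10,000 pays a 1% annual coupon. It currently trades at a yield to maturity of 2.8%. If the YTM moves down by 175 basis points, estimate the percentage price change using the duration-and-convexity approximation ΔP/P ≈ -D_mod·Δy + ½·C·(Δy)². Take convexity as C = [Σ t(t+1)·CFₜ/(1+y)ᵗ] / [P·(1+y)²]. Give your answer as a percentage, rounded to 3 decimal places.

+6.989%

With y = 0.028:
  t   CF        PV=CF/(1+0.028)^t    t·PV        t(t+1)·PV
  1       100.00        97.2763        97.2763         194.5525
  2       100.00        94.6267       189.2534         567.7603
  3       100.00        92.0493       276.1480       1,104.5920
  4    10,100.00     9,043.7576    36,175.0305     180,875.1527
  Σ                  9,327.7100    36,737.7082     182,742.0576
P = 9,327.7100; D_Mac = 3.93856 yrs; D_mod = 3.83128 yrs; C = 18.53861.
Duration effect: -3.83128 × (-0.0175) = +0.067047
Convexity effect: 0.5 × 18.53861 × (-0.0175)² = +0.0028387
ΔP/P ≈ +0.067047 + 0.0028387 = +0.069886 = +6.9886%.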